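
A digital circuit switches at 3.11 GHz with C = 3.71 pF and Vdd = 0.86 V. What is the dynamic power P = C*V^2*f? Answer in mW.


Step 1: V^2 = 0.86^2 = 0.7396 V^2
Step 2: P = C*V^2*f = 3.71e-12 F * 0.7396 * 3.11e9 Hz
Step 3: P = 8.53357876e-03 W
Step 4: P = 8.534 mW

8.534


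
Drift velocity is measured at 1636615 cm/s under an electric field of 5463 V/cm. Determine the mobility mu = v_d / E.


Step 1: mu = v_d / E
Step 2: mu = 1636615 / 5463
Step 3: mu = 299.58 cm^2/(V*s)

299.58


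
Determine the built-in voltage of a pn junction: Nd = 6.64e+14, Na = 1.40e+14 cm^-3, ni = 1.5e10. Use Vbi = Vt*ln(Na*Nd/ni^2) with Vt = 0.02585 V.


Step 1: Compute Na*Nd/ni^2 = 1.40e+14 * 6.64e+14 / (1.5e10)^2 = 4.1316e+08
Step 2: ln(4.1316e+08) = 19.8393
Step 3: Vbi = 0.02585 * 19.8393 = 0.513 V

0.513


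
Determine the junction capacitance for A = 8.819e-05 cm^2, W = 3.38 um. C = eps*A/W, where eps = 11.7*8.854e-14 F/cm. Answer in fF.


Step 1: eps_Si = 11.7 * 8.854e-14 = 1.035918e-12 F/cm
Step 2: W in cm = 3.38 * 1e-4 = 3.38e-04 cm
Step 3: C = 1.035918e-12 * 8.819e-05 / 3.38e-04 = 2.702888e-13 F
Step 4: C = 270.29 fF

270.29


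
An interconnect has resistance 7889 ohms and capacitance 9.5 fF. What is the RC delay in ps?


Step 1: tau = R * C
Step 2: tau = 7889 * 9.5 fF = 7889 * 9.5e-15 F
Step 3: tau = 7.49455e-11 s = 74.9455 ps

74.9455


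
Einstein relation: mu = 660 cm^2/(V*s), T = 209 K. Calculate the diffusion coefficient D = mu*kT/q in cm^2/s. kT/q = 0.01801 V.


Step 1: D = mu * (kT/q)
Step 2: D = 660 * 0.01801
Step 3: D = 11.89 cm^2/s

11.89


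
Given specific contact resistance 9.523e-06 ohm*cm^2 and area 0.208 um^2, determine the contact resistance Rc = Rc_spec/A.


Step 1: Convert area to cm^2: 0.208 um^2 = 2.0800e-09 cm^2
Step 2: Rc = Rc_spec / A = 9.523e-06 / 2.0800e-09
Step 3: Rc = 4.58e+03 ohms

4.58e+03


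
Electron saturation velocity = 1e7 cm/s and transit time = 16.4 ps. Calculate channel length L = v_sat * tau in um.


Step 1: tau in seconds = 16.4 ps * 1e-12 = 1.6400e-11 s
Step 2: L = v_sat * tau = 1e7 * 1.6400e-11 = 1.6400e-04 cm
Step 3: L in um = 1.6400e-04 * 1e4 = 1.64 um

1.64


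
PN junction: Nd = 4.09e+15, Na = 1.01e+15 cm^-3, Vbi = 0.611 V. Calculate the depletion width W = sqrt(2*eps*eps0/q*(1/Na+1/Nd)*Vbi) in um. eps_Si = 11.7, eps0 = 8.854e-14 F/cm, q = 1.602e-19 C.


Step 1: 1/Na + 1/Nd = 1/1.01e+15 + 1/4.09e+15 = 1.23460e-15
Step 2: 2*eps*eps0/q = 2*11.7*8.854e-14/1.602e-19 = 1.293281e+07
Step 3: W^2 = 1.293281e+07 * 1.23460e-15 * 0.611 = 9.75574e-09
Step 4: W = sqrt(9.75574e-09) = 9.877e-05 cm = 0.9877 um

0.9877


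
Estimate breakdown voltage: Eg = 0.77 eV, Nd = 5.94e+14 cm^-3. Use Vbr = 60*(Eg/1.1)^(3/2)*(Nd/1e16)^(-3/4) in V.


Step 1: Eg/1.1 = 0.77/1.1 = 0.700000
Step 2: (Eg/1.1)^1.5 = 0.700000^1.5 = 0.585662
Step 3: (Nd/1e16)^(-0.75) = (0.0594)^(-0.75) = 8.311132
Step 4: Vbr = 60 * 0.585662 * 8.311132 = 292.1 V

292.1


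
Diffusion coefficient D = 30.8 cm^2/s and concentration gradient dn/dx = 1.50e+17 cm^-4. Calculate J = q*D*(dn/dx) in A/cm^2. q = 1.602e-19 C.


Step 1: J = q * D * (dn/dx)
Step 2: J = 1.602e-19 * 30.8 * 1.50e+17
Step 3: J = 7.40e-01 A/cm^2

7.40e-01


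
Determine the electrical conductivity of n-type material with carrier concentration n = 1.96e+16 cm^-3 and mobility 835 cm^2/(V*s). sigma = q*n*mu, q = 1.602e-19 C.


Step 1: sigma = q * n * mu
Step 2: sigma = 1.602e-19 * 1.96e+16 * 835
Step 3: sigma = 2.622e+00 S/cm

2.622e+00


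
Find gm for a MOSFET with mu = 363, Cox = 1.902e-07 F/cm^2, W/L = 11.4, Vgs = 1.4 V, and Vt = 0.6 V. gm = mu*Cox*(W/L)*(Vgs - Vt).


Step 1: Vov = Vgs - Vt = 1.4 - 0.6 = 0.8 V
Step 2: gm = mu * Cox * (W/L) * Vov
Step 3: gm = 363 * 1.902e-07 * 11.4 * 0.8 = 6.30e-04 S

6.30e-04


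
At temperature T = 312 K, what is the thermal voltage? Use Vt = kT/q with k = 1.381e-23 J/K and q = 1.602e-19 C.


Step 1: kT = 1.381e-23 * 312 = 4.30872e-21 J
Step 2: Vt = kT/q = 4.30872e-21 / 1.602e-19
Step 3: Vt = 0.0269 V

0.0269


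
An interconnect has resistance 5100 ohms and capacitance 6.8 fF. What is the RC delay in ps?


Step 1: tau = R * C
Step 2: tau = 5100 * 6.8 fF = 5100 * 6.8e-15 F
Step 3: tau = 3.468e-11 s = 34.68 ps

34.68


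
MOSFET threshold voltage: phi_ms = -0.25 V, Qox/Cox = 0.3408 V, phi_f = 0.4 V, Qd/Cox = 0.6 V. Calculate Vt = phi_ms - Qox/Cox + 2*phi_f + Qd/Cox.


Step 1: Vt = phi_ms - Qox/Cox + 2*phi_f + Qd/Cox
Step 2: Vt = -0.25 - 0.3408 + 2*0.4 + 0.6
Step 3: Vt = -0.25 - 0.3408 + 0.8 + 0.6
Step 4: Vt = 0.8092 V

0.8092


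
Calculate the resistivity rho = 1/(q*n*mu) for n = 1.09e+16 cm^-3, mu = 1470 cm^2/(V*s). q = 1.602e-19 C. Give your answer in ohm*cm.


Step 1: sigma = q * n * mu = 1.602e-19 * 1.09e+16 * 1470 = 2.56688e+00 S/cm
Step 2: rho = 1 / sigma = 1 / 2.56688e+00 = 0.3896 ohm*cm

0.3896


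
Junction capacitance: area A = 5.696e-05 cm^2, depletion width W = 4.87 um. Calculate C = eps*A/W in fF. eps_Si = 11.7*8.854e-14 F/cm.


Step 1: eps_Si = 11.7 * 8.854e-14 = 1.035918e-12 F/cm
Step 2: W in cm = 4.87 * 1e-4 = 4.87e-04 cm
Step 3: C = 1.035918e-12 * 5.696e-05 / 4.87e-04 = 1.211620e-13 F
Step 4: C = 121.16 fF

121.16


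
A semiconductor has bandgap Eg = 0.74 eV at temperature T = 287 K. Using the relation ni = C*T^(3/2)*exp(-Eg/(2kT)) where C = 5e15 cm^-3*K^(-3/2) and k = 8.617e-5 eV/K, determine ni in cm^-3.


Step 1: Compute kT = 8.617e-5 * 287 = 0.02473079 eV
Step 2: Exponent = -Eg/(2kT) = -0.74/(2*0.02473079) = -14.96111
Step 3: T^(3/2) = 287^1.5 = 4862.09
Step 4: ni = 5e15 * 4862.09 * exp(-14.96111) = 7.73e+12 cm^-3

7.73e+12


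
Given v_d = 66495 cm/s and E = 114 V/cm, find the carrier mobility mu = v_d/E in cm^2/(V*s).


Step 1: mu = v_d / E
Step 2: mu = 66495 / 114
Step 3: mu = 583.29 cm^2/(V*s)

583.29


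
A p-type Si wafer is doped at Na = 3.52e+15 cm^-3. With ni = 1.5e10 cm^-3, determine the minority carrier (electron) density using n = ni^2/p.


Step 1: Majority hole concentration p ≈ Na = 3.52e+15 cm^-3
Step 2: n = ni^2 / Na = (1.5e10)^2 / 3.52e+15
Step 3: n = 6.39e+04 cm^-3

6.39e+04


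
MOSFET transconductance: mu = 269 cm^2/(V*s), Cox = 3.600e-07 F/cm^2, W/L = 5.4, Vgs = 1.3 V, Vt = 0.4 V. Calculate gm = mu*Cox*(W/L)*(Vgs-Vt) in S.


Step 1: Vov = Vgs - Vt = 1.3 - 0.4 = 0.9 V
Step 2: gm = mu * Cox * (W/L) * Vov
Step 3: gm = 269 * 3.600e-07 * 5.4 * 0.9 = 4.71e-04 S

4.71e-04


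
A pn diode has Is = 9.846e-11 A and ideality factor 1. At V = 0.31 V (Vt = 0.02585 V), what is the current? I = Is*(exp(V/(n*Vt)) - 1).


Step 1: V/(n*Vt) = 0.31/(1*0.02585) = 11.9923
Step 2: exp(11.9923) = 1.6151e+05
Step 3: I = 9.846e-11 * (1.6151e+05 - 1) = 1.59e-05 A

1.59e-05


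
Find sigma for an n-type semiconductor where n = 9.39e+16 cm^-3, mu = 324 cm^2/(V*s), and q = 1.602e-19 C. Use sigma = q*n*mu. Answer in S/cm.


Step 1: sigma = q * n * mu
Step 2: sigma = 1.602e-19 * 9.39e+16 * 324
Step 3: sigma = 4.874e+00 S/cm

4.874e+00


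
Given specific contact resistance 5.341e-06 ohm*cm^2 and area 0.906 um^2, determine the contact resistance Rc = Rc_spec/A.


Step 1: Convert area to cm^2: 0.906 um^2 = 9.0600e-09 cm^2
Step 2: Rc = Rc_spec / A = 5.341e-06 / 9.0600e-09
Step 3: Rc = 5.90e+02 ohms

5.90e+02


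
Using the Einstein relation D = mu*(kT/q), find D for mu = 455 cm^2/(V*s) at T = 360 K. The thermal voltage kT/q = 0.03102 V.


Step 1: D = mu * (kT/q)
Step 2: D = 455 * 0.03102
Step 3: D = 14.11 cm^2/s

14.11


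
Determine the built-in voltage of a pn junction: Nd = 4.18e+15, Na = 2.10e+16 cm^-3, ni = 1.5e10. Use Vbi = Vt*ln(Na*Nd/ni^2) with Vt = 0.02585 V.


Step 1: Compute Na*Nd/ni^2 = 2.10e+16 * 4.18e+15 / (1.5e10)^2 = 3.9013e+11
Step 2: ln(3.9013e+11) = 26.6897
Step 3: Vbi = 0.02585 * 26.6897 = 0.69 V

0.69


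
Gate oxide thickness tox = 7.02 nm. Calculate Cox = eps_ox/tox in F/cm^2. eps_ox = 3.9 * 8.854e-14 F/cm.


Step 1: eps_ox = 3.9 * 8.854e-14 = 3.45306e-13 F/cm
Step 2: tox in cm = 7.02 nm * 1e-7 = 7.0200e-07 cm
Step 3: Cox = 3.45306e-13 / 7.0200e-07 = 4.92e-07 F/cm^2

4.92e-07


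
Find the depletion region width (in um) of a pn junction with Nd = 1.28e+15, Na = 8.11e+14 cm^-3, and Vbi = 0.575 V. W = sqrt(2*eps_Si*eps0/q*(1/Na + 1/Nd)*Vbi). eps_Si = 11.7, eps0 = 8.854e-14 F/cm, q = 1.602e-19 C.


Step 1: 1/Na + 1/Nd = 1/8.11e+14 + 1/1.28e+15 = 2.01430e-15
Step 2: 2*eps*eps0/q = 2*11.7*8.854e-14/1.602e-19 = 1.293281e+07
Step 3: W^2 = 1.293281e+07 * 2.01430e-15 * 0.575 = 1.49791e-08
Step 4: W = sqrt(1.49791e-08) = 1.224e-04 cm = 1.224 um

1.224


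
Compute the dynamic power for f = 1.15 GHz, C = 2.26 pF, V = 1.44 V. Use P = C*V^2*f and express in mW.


Step 1: V^2 = 1.44^2 = 2.0736 V^2
Step 2: P = C*V^2*f = 2.26e-12 F * 2.0736 * 1.15e9 Hz
Step 3: P = 5.3892864e-03 W
Step 4: P = 5.389 mW

5.389


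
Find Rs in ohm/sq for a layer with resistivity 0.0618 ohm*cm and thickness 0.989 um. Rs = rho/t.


Step 1: Convert thickness to cm: t = 0.989 um = 9.8900e-05 cm
Step 2: Rs = rho / t = 0.0618 / 9.8900e-05
Step 3: Rs = 624.9 ohm/sq

624.9


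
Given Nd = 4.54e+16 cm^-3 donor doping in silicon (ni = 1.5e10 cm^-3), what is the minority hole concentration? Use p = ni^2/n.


Step 1: Since Nd >> ni, n ≈ Nd = 4.54e+16 cm^-3
Step 2: p = ni^2 / n = (1.5e10)^2 / 4.54e+16
Step 3: p = 2.25e20 / 4.54e+16 = 4.96e+03 cm^-3

4.96e+03


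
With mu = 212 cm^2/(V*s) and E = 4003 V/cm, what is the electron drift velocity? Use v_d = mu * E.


Step 1: v_d = mu * E
Step 2: v_d = 212 * 4003 = 848636
Step 3: v_d = 8.49e+05 cm/s

8.49e+05


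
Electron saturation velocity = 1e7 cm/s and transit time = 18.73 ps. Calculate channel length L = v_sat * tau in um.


Step 1: tau in seconds = 18.73 ps * 1e-12 = 1.8730e-11 s
Step 2: L = v_sat * tau = 1e7 * 1.8730e-11 = 1.8730e-04 cm
Step 3: L in um = 1.8730e-04 * 1e4 = 1.873 um

1.873


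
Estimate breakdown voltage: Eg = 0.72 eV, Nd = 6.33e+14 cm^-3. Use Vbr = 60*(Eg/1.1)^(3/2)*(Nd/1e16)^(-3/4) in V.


Step 1: Eg/1.1 = 0.72/1.1 = 0.654545
Step 2: (Eg/1.1)^1.5 = 0.654545^1.5 = 0.529553
Step 3: (Nd/1e16)^(-0.75) = (0.0633)^(-0.75) = 7.924050
Step 4: Vbr = 60 * 0.529553 * 7.924050 = 251.8 V

251.8


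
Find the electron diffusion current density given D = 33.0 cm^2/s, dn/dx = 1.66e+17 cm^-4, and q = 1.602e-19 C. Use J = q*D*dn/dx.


Step 1: J = q * D * (dn/dx)
Step 2: J = 1.602e-19 * 33.0 * 1.66e+17
Step 3: J = 8.78e-01 A/cm^2

8.78e-01


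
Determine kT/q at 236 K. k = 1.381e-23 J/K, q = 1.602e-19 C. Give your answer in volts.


Step 1: kT = 1.381e-23 * 236 = 3.25916e-21 J
Step 2: Vt = kT/q = 3.25916e-21 / 1.602e-19
Step 3: Vt = 0.02034 V

0.02034


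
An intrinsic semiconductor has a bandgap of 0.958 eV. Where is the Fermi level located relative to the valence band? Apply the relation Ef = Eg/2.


Step 1: For an intrinsic semiconductor, the Fermi level sits at midgap.
Step 2: Ef = Eg / 2 = 0.958 / 2 = 0.479 eV

0.479


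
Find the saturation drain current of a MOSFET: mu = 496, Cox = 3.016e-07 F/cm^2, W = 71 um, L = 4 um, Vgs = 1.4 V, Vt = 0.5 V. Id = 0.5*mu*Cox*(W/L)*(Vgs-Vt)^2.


Step 1: Overdrive voltage Vov = Vgs - Vt = 1.4 - 0.5 = 0.9 V
Step 2: W/L = 71/4 = 17.75
Step 3: Id = 0.5 * 496 * 3.016e-07 * 17.75 * 0.9^2
Step 4: Id = 1.08e-03 A

1.08e-03


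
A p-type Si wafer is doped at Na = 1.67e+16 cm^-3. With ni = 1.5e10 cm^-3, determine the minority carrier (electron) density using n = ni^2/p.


Step 1: Majority hole concentration p ≈ Na = 1.67e+16 cm^-3
Step 2: n = ni^2 / Na = (1.5e10)^2 / 1.67e+16
Step 3: n = 1.35e+04 cm^-3

1.35e+04


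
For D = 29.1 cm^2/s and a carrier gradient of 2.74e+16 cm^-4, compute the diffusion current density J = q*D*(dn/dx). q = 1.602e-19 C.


Step 1: J = q * D * (dn/dx)
Step 2: J = 1.602e-19 * 29.1 * 2.74e+16
Step 3: J = 1.28e-01 A/cm^2

1.28e-01


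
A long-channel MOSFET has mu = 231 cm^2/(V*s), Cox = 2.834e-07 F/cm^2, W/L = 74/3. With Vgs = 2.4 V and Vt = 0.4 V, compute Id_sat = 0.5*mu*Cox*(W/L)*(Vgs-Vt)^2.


Step 1: Overdrive voltage Vov = Vgs - Vt = 2.4 - 0.4 = 2.0 V
Step 2: W/L = 74/3 = 24.6667
Step 3: Id = 0.5 * 231 * 2.834e-07 * 24.6667 * 2.0^2
Step 4: Id = 3.23e-03 A

3.23e-03


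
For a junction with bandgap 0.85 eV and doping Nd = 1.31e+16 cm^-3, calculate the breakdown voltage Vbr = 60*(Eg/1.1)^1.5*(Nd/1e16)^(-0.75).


Step 1: Eg/1.1 = 0.85/1.1 = 0.772727
Step 2: (Eg/1.1)^1.5 = 0.772727^1.5 = 0.679265
Step 3: (Nd/1e16)^(-0.75) = (1.31)^(-0.75) = 0.816670
Step 4: Vbr = 60 * 0.679265 * 0.816670 = 33.3 V

33.3


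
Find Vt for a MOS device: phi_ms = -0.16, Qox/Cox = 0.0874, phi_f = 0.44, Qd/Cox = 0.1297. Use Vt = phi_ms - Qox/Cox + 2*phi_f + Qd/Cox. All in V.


Step 1: Vt = phi_ms - Qox/Cox + 2*phi_f + Qd/Cox
Step 2: Vt = -0.16 - 0.0874 + 2*0.44 + 0.1297
Step 3: Vt = -0.16 - 0.0874 + 0.88 + 0.1297
Step 4: Vt = 0.7623 V

0.7623


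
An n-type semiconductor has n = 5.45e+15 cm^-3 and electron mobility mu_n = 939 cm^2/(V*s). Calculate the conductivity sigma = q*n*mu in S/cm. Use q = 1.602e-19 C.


Step 1: sigma = q * n * mu
Step 2: sigma = 1.602e-19 * 5.45e+15 * 939
Step 3: sigma = 8.198e-01 S/cm

8.198e-01


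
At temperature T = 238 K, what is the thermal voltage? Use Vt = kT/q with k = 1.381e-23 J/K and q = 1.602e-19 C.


Step 1: kT = 1.381e-23 * 238 = 3.28678e-21 J
Step 2: Vt = kT/q = 3.28678e-21 / 1.602e-19
Step 3: Vt = 0.02052 V

0.02052


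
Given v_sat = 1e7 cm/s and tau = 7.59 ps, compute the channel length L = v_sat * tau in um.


Step 1: tau in seconds = 7.59 ps * 1e-12 = 7.5900e-12 s
Step 2: L = v_sat * tau = 1e7 * 7.5900e-12 = 7.5900e-05 cm
Step 3: L in um = 7.5900e-05 * 1e4 = 0.759 um

0.759


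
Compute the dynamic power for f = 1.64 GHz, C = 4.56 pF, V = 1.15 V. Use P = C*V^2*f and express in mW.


Step 1: V^2 = 1.15^2 = 1.3225 V^2
Step 2: P = C*V^2*f = 4.56e-12 F * 1.3225 * 1.64e9 Hz
Step 3: P = 9.890184e-03 W
Step 4: P = 9.89 mW

9.89


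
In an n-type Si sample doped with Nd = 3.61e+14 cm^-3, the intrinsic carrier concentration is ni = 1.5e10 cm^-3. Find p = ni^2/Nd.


Step 1: Since Nd >> ni, n ≈ Nd = 3.61e+14 cm^-3
Step 2: p = ni^2 / n = (1.5e10)^2 / 3.61e+14
Step 3: p = 2.25e20 / 3.61e+14 = 6.23e+05 cm^-3

6.23e+05


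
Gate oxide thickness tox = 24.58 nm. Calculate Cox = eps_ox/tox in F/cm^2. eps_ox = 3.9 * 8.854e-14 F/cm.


Step 1: eps_ox = 3.9 * 8.854e-14 = 3.45306e-13 F/cm
Step 2: tox in cm = 24.58 nm * 1e-7 = 2.4580e-06 cm
Step 3: Cox = 3.45306e-13 / 2.4580e-06 = 1.40e-07 F/cm^2

1.40e-07


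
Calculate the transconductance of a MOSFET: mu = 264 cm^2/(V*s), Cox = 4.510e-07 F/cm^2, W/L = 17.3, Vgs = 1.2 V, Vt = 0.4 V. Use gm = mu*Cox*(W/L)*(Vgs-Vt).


Step 1: Vov = Vgs - Vt = 1.2 - 0.4 = 0.8 V
Step 2: gm = mu * Cox * (W/L) * Vov
Step 3: gm = 264 * 4.510e-07 * 17.3 * 0.8 = 1.65e-03 S

1.65e-03


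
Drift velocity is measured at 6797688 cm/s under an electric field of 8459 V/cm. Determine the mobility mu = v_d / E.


Step 1: mu = v_d / E
Step 2: mu = 6797688 / 8459
Step 3: mu = 803.6 cm^2/(V*s)

803.6


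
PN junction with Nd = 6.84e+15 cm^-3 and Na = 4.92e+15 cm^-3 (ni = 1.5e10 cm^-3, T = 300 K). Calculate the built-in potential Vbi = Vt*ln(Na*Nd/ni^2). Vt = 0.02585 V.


Step 1: Compute Na*Nd/ni^2 = 4.92e+15 * 6.84e+15 / (1.5e10)^2 = 1.4957e+11
Step 2: ln(1.4957e+11) = 25.7310
Step 3: Vbi = 0.02585 * 25.7310 = 0.665 V

0.665


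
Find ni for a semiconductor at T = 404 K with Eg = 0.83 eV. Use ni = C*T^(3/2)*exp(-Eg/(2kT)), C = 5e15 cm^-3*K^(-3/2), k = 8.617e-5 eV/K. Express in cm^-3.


Step 1: Compute kT = 8.617e-5 * 404 = 0.03481268 eV
Step 2: Exponent = -Eg/(2kT) = -0.83/(2*0.03481268) = -11.92094
Step 3: T^(3/2) = 404^1.5 = 8120.30
Step 4: ni = 5e15 * 8120.30 * exp(-11.92094) = 2.70e+14 cm^-3

2.70e+14


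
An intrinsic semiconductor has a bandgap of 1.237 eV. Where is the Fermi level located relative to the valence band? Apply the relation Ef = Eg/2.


Step 1: For an intrinsic semiconductor, the Fermi level sits at midgap.
Step 2: Ef = Eg / 2 = 1.237 / 2 = 0.6185 eV

0.6185


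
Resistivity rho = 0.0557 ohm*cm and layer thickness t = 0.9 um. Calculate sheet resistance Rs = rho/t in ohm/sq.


Step 1: Convert thickness to cm: t = 0.9 um = 9.0000e-05 cm
Step 2: Rs = rho / t = 0.0557 / 9.0000e-05
Step 3: Rs = 618.9 ohm/sq

618.9


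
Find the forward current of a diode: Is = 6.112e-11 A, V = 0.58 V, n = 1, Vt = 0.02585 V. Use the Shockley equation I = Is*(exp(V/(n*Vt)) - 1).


Step 1: V/(n*Vt) = 0.58/(1*0.02585) = 22.4371
Step 2: exp(22.4371) = 5.5502e+09
Step 3: I = 6.112e-11 * (5.5502e+09 - 1) = 3.39e-01 A

3.39e-01


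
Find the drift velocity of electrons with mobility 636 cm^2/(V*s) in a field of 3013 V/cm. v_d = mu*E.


Step 1: v_d = mu * E
Step 2: v_d = 636 * 3013 = 1916268
Step 3: v_d = 1.92e+06 cm/s

1.92e+06


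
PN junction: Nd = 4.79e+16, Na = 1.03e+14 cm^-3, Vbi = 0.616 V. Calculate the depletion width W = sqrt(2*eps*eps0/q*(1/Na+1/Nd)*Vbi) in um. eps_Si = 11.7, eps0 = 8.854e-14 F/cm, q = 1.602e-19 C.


Step 1: 1/Na + 1/Nd = 1/1.03e+14 + 1/4.79e+16 = 9.72961e-15
Step 2: 2*eps*eps0/q = 2*11.7*8.854e-14/1.602e-19 = 1.293281e+07
Step 3: W^2 = 1.293281e+07 * 9.72961e-15 * 0.616 = 7.75120e-08
Step 4: W = sqrt(7.75120e-08) = 2.784e-04 cm = 2.784 um

2.784


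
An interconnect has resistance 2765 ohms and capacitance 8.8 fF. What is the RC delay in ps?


Step 1: tau = R * C
Step 2: tau = 2765 * 8.8 fF = 2765 * 8.8e-15 F
Step 3: tau = 2.4332e-11 s = 24.332 ps

24.332


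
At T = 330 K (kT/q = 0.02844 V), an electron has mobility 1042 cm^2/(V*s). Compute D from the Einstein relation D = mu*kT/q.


Step 1: D = mu * (kT/q)
Step 2: D = 1042 * 0.02844
Step 3: D = 29.63 cm^2/s

29.63


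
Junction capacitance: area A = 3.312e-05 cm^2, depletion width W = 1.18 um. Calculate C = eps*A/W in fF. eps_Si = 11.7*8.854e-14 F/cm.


Step 1: eps_Si = 11.7 * 8.854e-14 = 1.035918e-12 F/cm
Step 2: W in cm = 1.18 * 1e-4 = 1.18e-04 cm
Step 3: C = 1.035918e-12 * 3.312e-05 / 1.18e-04 = 2.907594e-13 F
Step 4: C = 290.76 fF

290.76


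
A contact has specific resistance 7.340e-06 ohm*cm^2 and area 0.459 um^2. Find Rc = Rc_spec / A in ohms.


Step 1: Convert area to cm^2: 0.459 um^2 = 4.5900e-09 cm^2
Step 2: Rc = Rc_spec / A = 7.340e-06 / 4.5900e-09
Step 3: Rc = 1.60e+03 ohms

1.60e+03


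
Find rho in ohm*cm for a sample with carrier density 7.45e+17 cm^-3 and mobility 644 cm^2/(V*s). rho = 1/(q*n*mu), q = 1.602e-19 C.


Step 1: sigma = q * n * mu = 1.602e-19 * 7.45e+17 * 644 = 7.68608e+01 S/cm
Step 2: rho = 1 / sigma = 1 / 7.68608e+01 = 0.01301 ohm*cm

0.01301


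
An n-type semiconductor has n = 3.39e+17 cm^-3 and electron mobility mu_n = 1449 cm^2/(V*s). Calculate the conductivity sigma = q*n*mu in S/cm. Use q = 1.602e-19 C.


Step 1: sigma = q * n * mu
Step 2: sigma = 1.602e-19 * 3.39e+17 * 1449
Step 3: sigma = 7.869e+01 S/cm

7.869e+01


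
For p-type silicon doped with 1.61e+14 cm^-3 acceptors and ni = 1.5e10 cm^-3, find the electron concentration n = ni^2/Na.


Step 1: Majority hole concentration p ≈ Na = 1.61e+14 cm^-3
Step 2: n = ni^2 / Na = (1.5e10)^2 / 1.61e+14
Step 3: n = 1.40e+06 cm^-3

1.40e+06


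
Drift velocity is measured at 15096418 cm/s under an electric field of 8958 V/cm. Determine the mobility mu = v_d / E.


Step 1: mu = v_d / E
Step 2: mu = 15096418 / 8958
Step 3: mu = 1685.24 cm^2/(V*s)

1685.24


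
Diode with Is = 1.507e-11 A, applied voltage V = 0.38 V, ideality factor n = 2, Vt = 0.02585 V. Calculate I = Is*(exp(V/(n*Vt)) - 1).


Step 1: V/(n*Vt) = 0.38/(2*0.02585) = 7.3501
Step 2: exp(7.3501) = 1.5564e+03
Step 3: I = 1.507e-11 * (1.5564e+03 - 1) = 2.34e-08 A

2.34e-08


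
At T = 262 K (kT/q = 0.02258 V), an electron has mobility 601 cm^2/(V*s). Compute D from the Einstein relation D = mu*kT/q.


Step 1: D = mu * (kT/q)
Step 2: D = 601 * 0.02258
Step 3: D = 13.57 cm^2/s

13.57


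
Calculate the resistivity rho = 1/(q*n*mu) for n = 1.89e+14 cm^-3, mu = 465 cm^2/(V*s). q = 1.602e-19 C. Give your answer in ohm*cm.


Step 1: sigma = q * n * mu = 1.602e-19 * 1.89e+14 * 465 = 1.40792e-02 S/cm
Step 2: rho = 1 / sigma = 1 / 1.40792e-02 = 71.03 ohm*cm

71.03


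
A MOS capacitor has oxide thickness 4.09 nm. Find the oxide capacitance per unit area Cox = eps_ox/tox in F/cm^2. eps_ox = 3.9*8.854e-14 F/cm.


Step 1: eps_ox = 3.9 * 8.854e-14 = 3.45306e-13 F/cm
Step 2: tox in cm = 4.09 nm * 1e-7 = 4.0900e-07 cm
Step 3: Cox = 3.45306e-13 / 4.0900e-07 = 8.44e-07 F/cm^2

8.44e-07


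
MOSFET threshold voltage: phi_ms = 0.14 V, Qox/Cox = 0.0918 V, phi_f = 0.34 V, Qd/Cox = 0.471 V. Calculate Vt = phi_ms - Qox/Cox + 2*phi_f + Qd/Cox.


Step 1: Vt = phi_ms - Qox/Cox + 2*phi_f + Qd/Cox
Step 2: Vt = 0.14 - 0.0918 + 2*0.34 + 0.471
Step 3: Vt = 0.14 - 0.0918 + 0.68 + 0.471
Step 4: Vt = 1.1992 V

1.1992


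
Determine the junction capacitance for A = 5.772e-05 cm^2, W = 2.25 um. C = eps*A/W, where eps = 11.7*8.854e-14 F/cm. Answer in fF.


Step 1: eps_Si = 11.7 * 8.854e-14 = 1.035918e-12 F/cm
Step 2: W in cm = 2.25 * 1e-4 = 2.25e-04 cm
Step 3: C = 1.035918e-12 * 5.772e-05 / 2.25e-04 = 2.657475e-13 F
Step 4: C = 265.75 fF

265.75


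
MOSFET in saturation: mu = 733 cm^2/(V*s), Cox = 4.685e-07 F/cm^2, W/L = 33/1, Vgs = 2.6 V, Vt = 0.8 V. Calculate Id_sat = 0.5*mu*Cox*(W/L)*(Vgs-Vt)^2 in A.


Step 1: Overdrive voltage Vov = Vgs - Vt = 2.6 - 0.8 = 1.8 V
Step 2: W/L = 33/1 = 33
Step 3: Id = 0.5 * 733 * 4.685e-07 * 33 * 1.8^2
Step 4: Id = 1.84e-02 A

1.84e-02


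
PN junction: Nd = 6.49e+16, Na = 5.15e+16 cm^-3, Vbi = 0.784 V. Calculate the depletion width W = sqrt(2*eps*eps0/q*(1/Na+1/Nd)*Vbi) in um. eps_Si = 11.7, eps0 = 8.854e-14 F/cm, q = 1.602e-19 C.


Step 1: 1/Na + 1/Nd = 1/5.15e+16 + 1/6.49e+16 = 3.48258e-17
Step 2: 2*eps*eps0/q = 2*11.7*8.854e-14/1.602e-19 = 1.293281e+07
Step 3: W^2 = 1.293281e+07 * 3.48258e-17 * 0.784 = 3.53110e-10
Step 4: W = sqrt(3.53110e-10) = 1.879e-05 cm = 0.1879 um

0.1879


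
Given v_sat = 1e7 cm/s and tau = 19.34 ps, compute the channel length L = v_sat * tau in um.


Step 1: tau in seconds = 19.34 ps * 1e-12 = 1.9340e-11 s
Step 2: L = v_sat * tau = 1e7 * 1.9340e-11 = 1.9340e-04 cm
Step 3: L in um = 1.9340e-04 * 1e4 = 1.934 um

1.934


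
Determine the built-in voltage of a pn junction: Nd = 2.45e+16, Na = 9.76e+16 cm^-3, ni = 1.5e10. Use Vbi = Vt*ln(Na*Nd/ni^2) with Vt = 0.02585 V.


Step 1: Compute Na*Nd/ni^2 = 9.76e+16 * 2.45e+16 / (1.5e10)^2 = 1.0628e+13
Step 2: ln(1.0628e+13) = 29.9945
Step 3: Vbi = 0.02585 * 29.9945 = 0.775 V

0.775


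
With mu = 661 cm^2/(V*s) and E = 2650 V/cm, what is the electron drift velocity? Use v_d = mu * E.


Step 1: v_d = mu * E
Step 2: v_d = 661 * 2650 = 1751650
Step 3: v_d = 1.75e+06 cm/s

1.75e+06


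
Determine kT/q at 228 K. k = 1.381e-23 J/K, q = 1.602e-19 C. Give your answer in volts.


Step 1: kT = 1.381e-23 * 228 = 3.14868e-21 J
Step 2: Vt = kT/q = 3.14868e-21 / 1.602e-19
Step 3: Vt = 0.01965 V

0.01965


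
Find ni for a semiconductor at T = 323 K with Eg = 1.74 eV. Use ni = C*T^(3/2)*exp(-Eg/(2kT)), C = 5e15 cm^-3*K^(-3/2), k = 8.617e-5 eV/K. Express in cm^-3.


Step 1: Compute kT = 8.617e-5 * 323 = 0.02783291 eV
Step 2: Exponent = -Eg/(2kT) = -1.74/(2*0.02783291) = -31.25796
Step 3: T^(3/2) = 323^1.5 = 5805.02
Step 4: ni = 5e15 * 5805.02 * exp(-31.25796) = 7.72e+05 cm^-3

7.72e+05


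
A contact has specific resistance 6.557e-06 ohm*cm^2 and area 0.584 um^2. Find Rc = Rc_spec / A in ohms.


Step 1: Convert area to cm^2: 0.584 um^2 = 5.8400e-09 cm^2
Step 2: Rc = Rc_spec / A = 6.557e-06 / 5.8400e-09
Step 3: Rc = 1.12e+03 ohms

1.12e+03


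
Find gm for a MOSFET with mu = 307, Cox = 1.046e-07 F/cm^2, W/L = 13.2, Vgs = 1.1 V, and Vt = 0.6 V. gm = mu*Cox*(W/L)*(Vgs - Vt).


Step 1: Vov = Vgs - Vt = 1.1 - 0.6 = 0.5 V
Step 2: gm = mu * Cox * (W/L) * Vov
Step 3: gm = 307 * 1.046e-07 * 13.2 * 0.5 = 2.12e-04 S

2.12e-04


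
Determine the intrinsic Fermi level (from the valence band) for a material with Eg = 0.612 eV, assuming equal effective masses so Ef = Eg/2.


Step 1: For an intrinsic semiconductor, the Fermi level sits at midgap.
Step 2: Ef = Eg / 2 = 0.612 / 2 = 0.306 eV

0.306


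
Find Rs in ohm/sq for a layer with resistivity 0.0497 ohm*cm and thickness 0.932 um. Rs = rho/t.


Step 1: Convert thickness to cm: t = 0.932 um = 9.3200e-05 cm
Step 2: Rs = rho / t = 0.0497 / 9.3200e-05
Step 3: Rs = 533.3 ohm/sq

533.3


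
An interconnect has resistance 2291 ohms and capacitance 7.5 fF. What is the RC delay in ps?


Step 1: tau = R * C
Step 2: tau = 2291 * 7.5 fF = 2291 * 7.5e-15 F
Step 3: tau = 1.71825e-11 s = 17.1825 ps

17.1825


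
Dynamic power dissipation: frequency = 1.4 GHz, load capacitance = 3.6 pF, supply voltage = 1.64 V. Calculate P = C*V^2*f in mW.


Step 1: V^2 = 1.64^2 = 2.6896 V^2
Step 2: P = C*V^2*f = 3.6e-12 F * 2.6896 * 1.4e9 Hz
Step 3: P = 1.3555584e-02 W
Step 4: P = 13.556 mW

13.556


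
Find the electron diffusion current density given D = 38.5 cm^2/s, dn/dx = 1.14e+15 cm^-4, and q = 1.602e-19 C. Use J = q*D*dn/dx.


Step 1: J = q * D * (dn/dx)
Step 2: J = 1.602e-19 * 38.5 * 1.14e+15
Step 3: J = 7.03e-03 A/cm^2

7.03e-03


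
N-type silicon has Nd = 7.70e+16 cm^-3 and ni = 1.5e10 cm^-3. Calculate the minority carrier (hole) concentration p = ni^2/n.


Step 1: Since Nd >> ni, n ≈ Nd = 7.70e+16 cm^-3
Step 2: p = ni^2 / n = (1.5e10)^2 / 7.70e+16
Step 3: p = 2.25e20 / 7.70e+16 = 2.92e+03 cm^-3

2.92e+03


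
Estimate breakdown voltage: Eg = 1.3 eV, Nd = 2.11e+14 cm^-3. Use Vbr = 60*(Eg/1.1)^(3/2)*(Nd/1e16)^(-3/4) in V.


Step 1: Eg/1.1 = 1.3/1.1 = 1.181818
Step 2: (Eg/1.1)^1.5 = 1.181818^1.5 = 1.284772
Step 3: (Nd/1e16)^(-0.75) = (0.0211)^(-0.75) = 18.062928
Step 4: Vbr = 60 * 1.284772 * 18.062928 = 1392.4 V

1392.4


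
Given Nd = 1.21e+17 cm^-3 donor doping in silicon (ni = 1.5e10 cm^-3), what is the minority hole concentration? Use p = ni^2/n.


Step 1: Since Nd >> ni, n ≈ Nd = 1.21e+17 cm^-3
Step 2: p = ni^2 / n = (1.5e10)^2 / 1.21e+17
Step 3: p = 2.25e20 / 1.21e+17 = 1.86e+03 cm^-3

1.86e+03


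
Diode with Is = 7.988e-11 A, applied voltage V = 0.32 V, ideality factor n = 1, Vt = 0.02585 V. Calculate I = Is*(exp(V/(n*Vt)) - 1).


Step 1: V/(n*Vt) = 0.32/(1*0.02585) = 12.3791
Step 2: exp(12.3791) = 2.3778e+05
Step 3: I = 7.988e-11 * (2.3778e+05 - 1) = 1.90e-05 A

1.90e-05


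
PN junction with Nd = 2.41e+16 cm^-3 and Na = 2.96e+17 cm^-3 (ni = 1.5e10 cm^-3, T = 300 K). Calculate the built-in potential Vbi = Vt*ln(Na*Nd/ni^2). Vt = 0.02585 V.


Step 1: Compute Na*Nd/ni^2 = 2.96e+17 * 2.41e+16 / (1.5e10)^2 = 3.1705e+13
Step 2: ln(3.1705e+13) = 31.0875
Step 3: Vbi = 0.02585 * 31.0875 = 0.804 V

0.804


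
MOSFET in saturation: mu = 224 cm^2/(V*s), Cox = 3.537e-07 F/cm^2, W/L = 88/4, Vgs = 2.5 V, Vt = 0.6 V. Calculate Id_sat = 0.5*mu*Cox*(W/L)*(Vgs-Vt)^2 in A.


Step 1: Overdrive voltage Vov = Vgs - Vt = 2.5 - 0.6 = 1.9 V
Step 2: W/L = 88/4 = 22
Step 3: Id = 0.5 * 224 * 3.537e-07 * 22 * 1.9^2
Step 4: Id = 3.15e-03 A

3.15e-03


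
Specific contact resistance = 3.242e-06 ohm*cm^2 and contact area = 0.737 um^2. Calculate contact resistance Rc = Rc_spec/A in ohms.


Step 1: Convert area to cm^2: 0.737 um^2 = 7.3700e-09 cm^2
Step 2: Rc = Rc_spec / A = 3.242e-06 / 7.3700e-09
Step 3: Rc = 4.40e+02 ohms

4.40e+02


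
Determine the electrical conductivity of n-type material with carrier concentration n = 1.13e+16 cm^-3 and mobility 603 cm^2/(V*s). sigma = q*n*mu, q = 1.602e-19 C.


Step 1: sigma = q * n * mu
Step 2: sigma = 1.602e-19 * 1.13e+16 * 603
Step 3: sigma = 1.092e+00 S/cm

1.092e+00


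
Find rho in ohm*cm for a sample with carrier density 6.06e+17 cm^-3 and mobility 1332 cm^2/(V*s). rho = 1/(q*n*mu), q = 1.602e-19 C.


Step 1: sigma = q * n * mu = 1.602e-19 * 6.06e+17 * 1332 = 1.29312e+02 S/cm
Step 2: rho = 1 / sigma = 1 / 1.29312e+02 = 0.007733 ohm*cm

0.007733


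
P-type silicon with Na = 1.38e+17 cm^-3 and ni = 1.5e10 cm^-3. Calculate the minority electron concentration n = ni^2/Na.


Step 1: Majority hole concentration p ≈ Na = 1.38e+17 cm^-3
Step 2: n = ni^2 / Na = (1.5e10)^2 / 1.38e+17
Step 3: n = 1.63e+03 cm^-3

1.63e+03


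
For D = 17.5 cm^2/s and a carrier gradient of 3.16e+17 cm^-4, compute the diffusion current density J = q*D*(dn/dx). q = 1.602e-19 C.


Step 1: J = q * D * (dn/dx)
Step 2: J = 1.602e-19 * 17.5 * 3.16e+17
Step 3: J = 8.86e-01 A/cm^2

8.86e-01


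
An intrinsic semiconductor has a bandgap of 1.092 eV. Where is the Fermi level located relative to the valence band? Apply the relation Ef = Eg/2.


Step 1: For an intrinsic semiconductor, the Fermi level sits at midgap.
Step 2: Ef = Eg / 2 = 1.092 / 2 = 0.546 eV

0.546


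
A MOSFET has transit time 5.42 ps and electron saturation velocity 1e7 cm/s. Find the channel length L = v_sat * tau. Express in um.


Step 1: tau in seconds = 5.42 ps * 1e-12 = 5.4200e-12 s
Step 2: L = v_sat * tau = 1e7 * 5.4200e-12 = 5.4200e-05 cm
Step 3: L in um = 5.4200e-05 * 1e4 = 0.542 um

0.542


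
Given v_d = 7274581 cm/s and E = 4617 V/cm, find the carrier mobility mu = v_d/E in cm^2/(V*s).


Step 1: mu = v_d / E
Step 2: mu = 7274581 / 4617
Step 3: mu = 1575.61 cm^2/(V*s)

1575.61


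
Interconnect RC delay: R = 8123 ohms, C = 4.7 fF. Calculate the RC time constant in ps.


Step 1: tau = R * C
Step 2: tau = 8123 * 4.7 fF = 8123 * 4.7e-15 F
Step 3: tau = 3.81781e-11 s = 38.1781 ps

38.1781


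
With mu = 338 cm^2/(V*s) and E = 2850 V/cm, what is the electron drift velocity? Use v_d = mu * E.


Step 1: v_d = mu * E
Step 2: v_d = 338 * 2850 = 963300
Step 3: v_d = 9.63e+05 cm/s

9.63e+05


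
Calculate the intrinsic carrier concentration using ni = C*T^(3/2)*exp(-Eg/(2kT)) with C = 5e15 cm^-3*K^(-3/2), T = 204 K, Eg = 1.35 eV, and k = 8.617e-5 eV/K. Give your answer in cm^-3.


Step 1: Compute kT = 8.617e-5 * 204 = 0.01757868 eV
Step 2: Exponent = -Eg/(2kT) = -1.35/(2*0.01757868) = -38.39879
Step 3: T^(3/2) = 204^1.5 = 2913.70
Step 4: ni = 5e15 * 2913.70 * exp(-38.39879) = 3.07e+02 cm^-3

3.07e+02


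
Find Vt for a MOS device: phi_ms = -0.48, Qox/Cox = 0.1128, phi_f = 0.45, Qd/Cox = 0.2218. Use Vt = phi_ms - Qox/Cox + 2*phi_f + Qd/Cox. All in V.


Step 1: Vt = phi_ms - Qox/Cox + 2*phi_f + Qd/Cox
Step 2: Vt = -0.48 - 0.1128 + 2*0.45 + 0.2218
Step 3: Vt = -0.48 - 0.1128 + 0.9 + 0.2218
Step 4: Vt = 0.529 V

0.529


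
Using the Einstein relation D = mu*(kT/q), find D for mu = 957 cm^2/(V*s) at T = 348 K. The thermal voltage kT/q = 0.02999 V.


Step 1: D = mu * (kT/q)
Step 2: D = 957 * 0.02999
Step 3: D = 28.7 cm^2/s

28.7


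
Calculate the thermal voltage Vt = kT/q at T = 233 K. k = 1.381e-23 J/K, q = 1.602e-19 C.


Step 1: kT = 1.381e-23 * 233 = 3.21773e-21 J
Step 2: Vt = kT/q = 3.21773e-21 / 1.602e-19
Step 3: Vt = 0.02009 V

0.02009


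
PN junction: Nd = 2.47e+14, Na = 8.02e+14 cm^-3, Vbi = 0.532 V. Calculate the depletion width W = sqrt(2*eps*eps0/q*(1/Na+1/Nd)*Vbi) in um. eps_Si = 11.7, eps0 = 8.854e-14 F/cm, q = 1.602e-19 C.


Step 1: 1/Na + 1/Nd = 1/8.02e+14 + 1/2.47e+14 = 5.29547e-15
Step 2: 2*eps*eps0/q = 2*11.7*8.854e-14/1.602e-19 = 1.293281e+07
Step 3: W^2 = 1.293281e+07 * 5.29547e-15 * 0.532 = 3.64342e-08
Step 4: W = sqrt(3.64342e-08) = 1.909e-04 cm = 1.909 um

1.909


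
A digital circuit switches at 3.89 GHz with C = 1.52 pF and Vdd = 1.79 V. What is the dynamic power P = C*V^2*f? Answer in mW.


Step 1: V^2 = 1.79^2 = 3.2041 V^2
Step 2: P = C*V^2*f = 1.52e-12 F * 3.2041 * 3.89e9 Hz
Step 3: P = 1.894520248e-02 W
Step 4: P = 18.945 mW

18.945


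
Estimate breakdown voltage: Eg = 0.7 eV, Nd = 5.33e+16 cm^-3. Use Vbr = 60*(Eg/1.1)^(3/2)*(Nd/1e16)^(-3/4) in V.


Step 1: Eg/1.1 = 0.7/1.1 = 0.636364
Step 2: (Eg/1.1)^1.5 = 0.636364^1.5 = 0.507643
Step 3: (Nd/1e16)^(-0.75) = (5.33)^(-0.75) = 0.285072
Step 4: Vbr = 60 * 0.507643 * 0.285072 = 8.7 V

8.7


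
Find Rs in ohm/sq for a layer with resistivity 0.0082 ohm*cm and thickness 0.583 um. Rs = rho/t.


Step 1: Convert thickness to cm: t = 0.583 um = 5.8300e-05 cm
Step 2: Rs = rho / t = 0.0082 / 5.8300e-05
Step 3: Rs = 140.7 ohm/sq

140.7


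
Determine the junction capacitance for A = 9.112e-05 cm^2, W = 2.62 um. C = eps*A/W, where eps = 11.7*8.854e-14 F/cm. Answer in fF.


Step 1: eps_Si = 11.7 * 8.854e-14 = 1.035918e-12 F/cm
Step 2: W in cm = 2.62 * 1e-4 = 2.62e-04 cm
Step 3: C = 1.035918e-12 * 9.112e-05 / 2.62e-04 = 3.602780e-13 F
Step 4: C = 360.28 fF

360.28


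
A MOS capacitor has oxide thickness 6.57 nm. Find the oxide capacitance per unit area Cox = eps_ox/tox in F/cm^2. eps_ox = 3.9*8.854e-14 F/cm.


Step 1: eps_ox = 3.9 * 8.854e-14 = 3.45306e-13 F/cm
Step 2: tox in cm = 6.57 nm * 1e-7 = 6.5700e-07 cm
Step 3: Cox = 3.45306e-13 / 6.5700e-07 = 5.26e-07 F/cm^2

5.26e-07


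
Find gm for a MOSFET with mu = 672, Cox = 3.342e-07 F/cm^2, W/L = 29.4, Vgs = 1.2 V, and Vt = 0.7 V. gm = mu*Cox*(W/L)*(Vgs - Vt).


Step 1: Vov = Vgs - Vt = 1.2 - 0.7 = 0.5 V
Step 2: gm = mu * Cox * (W/L) * Vov
Step 3: gm = 672 * 3.342e-07 * 29.4 * 0.5 = 3.30e-03 S

3.30e-03


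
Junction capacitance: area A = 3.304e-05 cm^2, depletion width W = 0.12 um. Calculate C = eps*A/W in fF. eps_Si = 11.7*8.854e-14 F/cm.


Step 1: eps_Si = 11.7 * 8.854e-14 = 1.035918e-12 F/cm
Step 2: W in cm = 0.12 * 1e-4 = 1.20e-05 cm
Step 3: C = 1.035918e-12 * 3.304e-05 / 1.20e-05 = 2.852228e-12 F
Step 4: C = 2852.23 fF

2852.23


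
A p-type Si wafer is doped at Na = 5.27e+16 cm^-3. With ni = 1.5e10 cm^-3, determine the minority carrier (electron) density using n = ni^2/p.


Step 1: Majority hole concentration p ≈ Na = 5.27e+16 cm^-3
Step 2: n = ni^2 / Na = (1.5e10)^2 / 5.27e+16
Step 3: n = 4.27e+03 cm^-3

4.27e+03


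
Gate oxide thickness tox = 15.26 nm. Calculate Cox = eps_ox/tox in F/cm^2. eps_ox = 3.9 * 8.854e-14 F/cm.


Step 1: eps_ox = 3.9 * 8.854e-14 = 3.45306e-13 F/cm
Step 2: tox in cm = 15.26 nm * 1e-7 = 1.5260e-06 cm
Step 3: Cox = 3.45306e-13 / 1.5260e-06 = 2.26e-07 F/cm^2

2.26e-07


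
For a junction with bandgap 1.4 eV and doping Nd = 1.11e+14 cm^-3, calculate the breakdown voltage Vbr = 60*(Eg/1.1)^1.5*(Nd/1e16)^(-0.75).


Step 1: Eg/1.1 = 1.4/1.1 = 1.272727
Step 2: (Eg/1.1)^1.5 = 1.272727^1.5 = 1.435830
Step 3: (Nd/1e16)^(-0.75) = (0.0111)^(-0.75) = 29.242047
Step 4: Vbr = 60 * 1.435830 * 29.242047 = 2519.2 V

2519.2


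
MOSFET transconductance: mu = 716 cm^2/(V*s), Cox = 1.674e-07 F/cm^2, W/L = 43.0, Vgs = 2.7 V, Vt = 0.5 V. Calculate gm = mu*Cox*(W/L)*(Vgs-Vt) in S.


Step 1: Vov = Vgs - Vt = 2.7 - 0.5 = 2.2 V
Step 2: gm = mu * Cox * (W/L) * Vov
Step 3: gm = 716 * 1.674e-07 * 43.0 * 2.2 = 1.13e-02 S

1.13e-02


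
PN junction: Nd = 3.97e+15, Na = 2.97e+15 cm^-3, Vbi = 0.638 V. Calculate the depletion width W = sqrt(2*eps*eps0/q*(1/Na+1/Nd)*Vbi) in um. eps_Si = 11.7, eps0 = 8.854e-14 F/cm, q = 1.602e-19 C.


Step 1: 1/Na + 1/Nd = 1/2.97e+15 + 1/3.97e+15 = 5.88590e-16
Step 2: 2*eps*eps0/q = 2*11.7*8.854e-14/1.602e-19 = 1.293281e+07
Step 3: W^2 = 1.293281e+07 * 5.88590e-16 * 0.638 = 4.85653e-09
Step 4: W = sqrt(4.85653e-09) = 6.969e-05 cm = 0.6969 um

0.6969


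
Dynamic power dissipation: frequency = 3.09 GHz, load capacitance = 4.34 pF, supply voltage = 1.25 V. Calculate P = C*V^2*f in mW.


Step 1: V^2 = 1.25^2 = 1.5625 V^2
Step 2: P = C*V^2*f = 4.34e-12 F * 1.5625 * 3.09e9 Hz
Step 3: P = 2.09540625e-02 W
Step 4: P = 20.954 mW

20.954


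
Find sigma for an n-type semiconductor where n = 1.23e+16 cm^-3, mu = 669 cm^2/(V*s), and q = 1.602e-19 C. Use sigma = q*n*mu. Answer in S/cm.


Step 1: sigma = q * n * mu
Step 2: sigma = 1.602e-19 * 1.23e+16 * 669
Step 3: sigma = 1.318e+00 S/cm

1.318e+00


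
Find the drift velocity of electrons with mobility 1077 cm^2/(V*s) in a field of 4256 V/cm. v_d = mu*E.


Step 1: v_d = mu * E
Step 2: v_d = 1077 * 4256 = 4583712
Step 3: v_d = 4.58e+06 cm/s

4.58e+06


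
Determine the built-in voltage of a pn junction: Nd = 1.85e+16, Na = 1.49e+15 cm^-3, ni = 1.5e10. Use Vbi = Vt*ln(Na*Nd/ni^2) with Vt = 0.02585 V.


Step 1: Compute Na*Nd/ni^2 = 1.49e+15 * 1.85e+16 / (1.5e10)^2 = 1.2251e+11
Step 2: ln(1.2251e+11) = 25.5315
Step 3: Vbi = 0.02585 * 25.5315 = 0.66 V

0.66


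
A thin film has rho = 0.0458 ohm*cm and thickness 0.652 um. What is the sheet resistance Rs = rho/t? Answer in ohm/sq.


Step 1: Convert thickness to cm: t = 0.652 um = 6.5200e-05 cm
Step 2: Rs = rho / t = 0.0458 / 6.5200e-05
Step 3: Rs = 702.5 ohm/sq

702.5


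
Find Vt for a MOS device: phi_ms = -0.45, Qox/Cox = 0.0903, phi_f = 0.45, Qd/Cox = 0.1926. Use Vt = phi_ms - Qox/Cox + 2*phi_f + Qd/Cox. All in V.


Step 1: Vt = phi_ms - Qox/Cox + 2*phi_f + Qd/Cox
Step 2: Vt = -0.45 - 0.0903 + 2*0.45 + 0.1926
Step 3: Vt = -0.45 - 0.0903 + 0.9 + 0.1926
Step 4: Vt = 0.5523 V

0.5523


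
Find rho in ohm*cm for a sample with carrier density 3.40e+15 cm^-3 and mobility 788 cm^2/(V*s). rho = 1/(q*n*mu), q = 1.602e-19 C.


Step 1: sigma = q * n * mu = 1.602e-19 * 3.40e+15 * 788 = 4.29208e-01 S/cm
Step 2: rho = 1 / sigma = 1 / 4.29208e-01 = 2.33 ohm*cm

2.33


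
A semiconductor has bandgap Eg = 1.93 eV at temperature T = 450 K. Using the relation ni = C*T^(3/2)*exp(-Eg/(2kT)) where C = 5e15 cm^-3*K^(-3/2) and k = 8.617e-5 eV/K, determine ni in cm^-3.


Step 1: Compute kT = 8.617e-5 * 450 = 0.0387765 eV
Step 2: Exponent = -Eg/(2kT) = -1.93/(2*0.0387765) = -24.88621
Step 3: T^(3/2) = 450^1.5 = 9545.94
Step 4: ni = 5e15 * 9545.94 * exp(-24.88621) = 7.43e+08 cm^-3

7.43e+08


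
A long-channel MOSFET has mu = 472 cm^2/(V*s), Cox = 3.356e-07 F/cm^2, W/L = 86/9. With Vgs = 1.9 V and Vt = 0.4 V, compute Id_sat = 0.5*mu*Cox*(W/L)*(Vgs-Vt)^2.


Step 1: Overdrive voltage Vov = Vgs - Vt = 1.9 - 0.4 = 1.5 V
Step 2: W/L = 86/9 = 9.55556
Step 3: Id = 0.5 * 472 * 3.356e-07 * 9.55556 * 1.5^2
Step 4: Id = 1.70e-03 A

1.70e-03


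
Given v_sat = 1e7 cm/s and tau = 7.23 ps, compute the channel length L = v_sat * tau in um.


Step 1: tau in seconds = 7.23 ps * 1e-12 = 7.2300e-12 s
Step 2: L = v_sat * tau = 1e7 * 7.2300e-12 = 7.2300e-05 cm
Step 3: L in um = 7.2300e-05 * 1e4 = 0.723 um

0.723


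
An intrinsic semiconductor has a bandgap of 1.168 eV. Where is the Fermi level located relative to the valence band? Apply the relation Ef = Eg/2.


Step 1: For an intrinsic semiconductor, the Fermi level sits at midgap.
Step 2: Ef = Eg / 2 = 1.168 / 2 = 0.584 eV

0.584


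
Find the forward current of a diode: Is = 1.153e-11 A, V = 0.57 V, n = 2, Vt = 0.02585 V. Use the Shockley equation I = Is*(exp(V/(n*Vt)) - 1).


Step 1: V/(n*Vt) = 0.57/(2*0.02585) = 11.0251
Step 2: exp(11.0251) = 6.1396e+04
Step 3: I = 1.153e-11 * (6.1396e+04 - 1) = 7.08e-07 A

7.08e-07


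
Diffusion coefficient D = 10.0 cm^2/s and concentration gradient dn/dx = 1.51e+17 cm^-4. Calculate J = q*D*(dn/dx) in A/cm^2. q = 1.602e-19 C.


Step 1: J = q * D * (dn/dx)
Step 2: J = 1.602e-19 * 10.0 * 1.51e+17
Step 3: J = 2.42e-01 A/cm^2

2.42e-01


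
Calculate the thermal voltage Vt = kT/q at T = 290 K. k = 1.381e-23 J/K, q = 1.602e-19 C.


Step 1: kT = 1.381e-23 * 290 = 4.0049e-21 J
Step 2: Vt = kT/q = 4.0049e-21 / 1.602e-19
Step 3: Vt = 0.025 V

0.025


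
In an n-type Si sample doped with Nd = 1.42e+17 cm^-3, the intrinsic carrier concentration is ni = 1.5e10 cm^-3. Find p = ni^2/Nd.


Step 1: Since Nd >> ni, n ≈ Nd = 1.42e+17 cm^-3
Step 2: p = ni^2 / n = (1.5e10)^2 / 1.42e+17
Step 3: p = 2.25e20 / 1.42e+17 = 1.58e+03 cm^-3

1.58e+03


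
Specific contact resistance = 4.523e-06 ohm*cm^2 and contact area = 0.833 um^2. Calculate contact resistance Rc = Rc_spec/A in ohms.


Step 1: Convert area to cm^2: 0.833 um^2 = 8.3300e-09 cm^2
Step 2: Rc = Rc_spec / A = 4.523e-06 / 8.3300e-09
Step 3: Rc = 5.43e+02 ohms

5.43e+02


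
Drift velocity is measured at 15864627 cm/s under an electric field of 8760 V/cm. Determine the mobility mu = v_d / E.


Step 1: mu = v_d / E
Step 2: mu = 15864627 / 8760
Step 3: mu = 1811.03 cm^2/(V*s)

1811.03
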